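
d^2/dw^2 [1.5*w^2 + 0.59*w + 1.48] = 3.00000000000000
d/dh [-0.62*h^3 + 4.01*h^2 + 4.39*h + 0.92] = -1.86*h^2 + 8.02*h + 4.39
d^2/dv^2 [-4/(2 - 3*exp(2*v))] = (144*exp(2*v) + 96)*exp(2*v)/(3*exp(2*v) - 2)^3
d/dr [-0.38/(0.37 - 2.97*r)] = -1.1286/(2.97*r - 0.37)^2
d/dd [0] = 0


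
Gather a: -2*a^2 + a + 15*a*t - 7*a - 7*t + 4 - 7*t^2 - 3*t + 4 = -2*a^2 + a*(15*t - 6) - 7*t^2 - 10*t + 8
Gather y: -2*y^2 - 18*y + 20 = -2*y^2 - 18*y + 20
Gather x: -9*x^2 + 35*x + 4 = -9*x^2 + 35*x + 4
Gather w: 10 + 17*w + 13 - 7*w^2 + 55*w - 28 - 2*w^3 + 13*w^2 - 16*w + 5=-2*w^3 + 6*w^2 + 56*w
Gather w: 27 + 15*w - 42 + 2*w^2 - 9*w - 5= 2*w^2 + 6*w - 20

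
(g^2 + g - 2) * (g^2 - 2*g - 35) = g^4 - g^3 - 39*g^2 - 31*g + 70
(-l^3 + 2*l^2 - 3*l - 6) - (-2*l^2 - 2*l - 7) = -l^3 + 4*l^2 - l + 1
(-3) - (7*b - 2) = -7*b - 1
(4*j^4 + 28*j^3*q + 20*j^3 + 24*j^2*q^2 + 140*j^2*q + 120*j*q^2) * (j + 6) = 4*j^5 + 28*j^4*q + 44*j^4 + 24*j^3*q^2 + 308*j^3*q + 120*j^3 + 264*j^2*q^2 + 840*j^2*q + 720*j*q^2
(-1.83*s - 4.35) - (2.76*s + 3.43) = -4.59*s - 7.78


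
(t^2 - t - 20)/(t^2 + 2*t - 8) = (t - 5)/(t - 2)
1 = 1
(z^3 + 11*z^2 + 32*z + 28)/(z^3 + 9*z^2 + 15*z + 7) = (z^2 + 4*z + 4)/(z^2 + 2*z + 1)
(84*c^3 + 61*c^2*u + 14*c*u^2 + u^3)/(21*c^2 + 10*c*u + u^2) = 4*c + u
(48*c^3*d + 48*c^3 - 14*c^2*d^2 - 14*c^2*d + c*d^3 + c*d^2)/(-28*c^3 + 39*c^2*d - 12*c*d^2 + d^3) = c*(-48*c^2*d - 48*c^2 + 14*c*d^2 + 14*c*d - d^3 - d^2)/(28*c^3 - 39*c^2*d + 12*c*d^2 - d^3)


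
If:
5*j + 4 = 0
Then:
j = -4/5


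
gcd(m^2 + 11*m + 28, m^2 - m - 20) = m + 4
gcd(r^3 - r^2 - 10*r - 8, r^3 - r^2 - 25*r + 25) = 1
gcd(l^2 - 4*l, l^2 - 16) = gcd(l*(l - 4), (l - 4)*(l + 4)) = l - 4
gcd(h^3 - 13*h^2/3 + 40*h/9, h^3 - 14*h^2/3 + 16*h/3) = h^2 - 8*h/3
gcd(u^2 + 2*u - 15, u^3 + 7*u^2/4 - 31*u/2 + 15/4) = u^2 + 2*u - 15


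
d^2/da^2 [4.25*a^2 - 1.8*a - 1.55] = 8.50000000000000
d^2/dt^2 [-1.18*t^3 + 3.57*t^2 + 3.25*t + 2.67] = 7.14 - 7.08*t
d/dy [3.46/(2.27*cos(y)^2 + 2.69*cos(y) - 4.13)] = (15.7084*cos(y) + 9.3074)*sin(y)/(2.27*cos(y)^2 + 2.69*cos(y) - 4.13)^2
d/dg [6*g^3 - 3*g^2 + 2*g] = 18*g^2 - 6*g + 2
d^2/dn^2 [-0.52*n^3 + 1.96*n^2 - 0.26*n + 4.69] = 3.92 - 3.12*n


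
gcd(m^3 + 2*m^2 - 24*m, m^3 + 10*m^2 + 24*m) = m^2 + 6*m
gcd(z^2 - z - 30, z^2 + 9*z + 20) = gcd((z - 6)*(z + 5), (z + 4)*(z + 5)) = z + 5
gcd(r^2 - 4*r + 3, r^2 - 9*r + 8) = r - 1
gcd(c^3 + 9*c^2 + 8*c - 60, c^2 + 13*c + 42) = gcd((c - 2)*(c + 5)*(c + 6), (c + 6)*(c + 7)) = c + 6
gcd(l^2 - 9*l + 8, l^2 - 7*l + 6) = l - 1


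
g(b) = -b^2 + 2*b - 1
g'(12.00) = -22.00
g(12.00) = -121.00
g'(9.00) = -16.00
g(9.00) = -64.00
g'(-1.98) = 5.96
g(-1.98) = -8.88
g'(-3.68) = 9.36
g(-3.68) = -21.90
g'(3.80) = -5.60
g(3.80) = -7.84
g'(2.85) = -3.70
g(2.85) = -3.42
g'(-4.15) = 10.30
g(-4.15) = -26.52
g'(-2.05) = 6.10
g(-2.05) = -9.30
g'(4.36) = -6.72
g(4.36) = -11.29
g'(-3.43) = 8.86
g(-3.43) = -19.62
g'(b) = 2 - 2*b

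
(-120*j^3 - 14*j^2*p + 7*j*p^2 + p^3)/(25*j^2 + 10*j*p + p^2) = (-24*j^2 + 2*j*p + p^2)/(5*j + p)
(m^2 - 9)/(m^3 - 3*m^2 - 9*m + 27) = 1/(m - 3)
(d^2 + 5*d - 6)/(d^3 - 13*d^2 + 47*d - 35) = (d + 6)/(d^2 - 12*d + 35)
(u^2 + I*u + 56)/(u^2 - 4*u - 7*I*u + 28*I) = (u + 8*I)/(u - 4)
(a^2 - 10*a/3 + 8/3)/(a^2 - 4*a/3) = (a - 2)/a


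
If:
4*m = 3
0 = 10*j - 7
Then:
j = 7/10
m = 3/4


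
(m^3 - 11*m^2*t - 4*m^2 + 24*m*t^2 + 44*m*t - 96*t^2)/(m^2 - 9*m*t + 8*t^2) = (-m^2 + 3*m*t + 4*m - 12*t)/(-m + t)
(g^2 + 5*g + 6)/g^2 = 1 + 5/g + 6/g^2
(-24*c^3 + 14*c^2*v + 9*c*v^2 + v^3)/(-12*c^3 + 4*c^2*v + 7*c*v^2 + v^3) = (4*c + v)/(2*c + v)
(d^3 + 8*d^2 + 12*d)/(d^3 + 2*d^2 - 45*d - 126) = d*(d + 2)/(d^2 - 4*d - 21)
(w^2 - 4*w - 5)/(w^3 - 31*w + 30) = (w + 1)/(w^2 + 5*w - 6)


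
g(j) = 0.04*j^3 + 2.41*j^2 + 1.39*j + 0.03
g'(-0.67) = -1.79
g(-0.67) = 0.17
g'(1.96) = 11.30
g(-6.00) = 69.81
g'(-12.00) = -39.17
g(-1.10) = 1.36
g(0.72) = 2.30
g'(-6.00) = -23.21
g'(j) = 0.12*j^2 + 4.82*j + 1.39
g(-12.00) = 261.27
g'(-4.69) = -18.58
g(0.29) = 0.64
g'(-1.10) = -3.77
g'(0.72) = 4.92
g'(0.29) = 2.80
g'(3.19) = 17.99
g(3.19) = 30.29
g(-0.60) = 0.05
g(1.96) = 12.31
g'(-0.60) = -1.46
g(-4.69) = 42.40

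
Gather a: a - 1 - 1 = a - 2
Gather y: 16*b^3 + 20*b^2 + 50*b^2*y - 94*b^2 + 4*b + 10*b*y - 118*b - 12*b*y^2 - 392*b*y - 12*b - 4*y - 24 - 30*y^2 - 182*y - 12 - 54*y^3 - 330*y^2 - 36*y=16*b^3 - 74*b^2 - 126*b - 54*y^3 + y^2*(-12*b - 360) + y*(50*b^2 - 382*b - 222) - 36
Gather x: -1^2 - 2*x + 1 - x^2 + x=-x^2 - x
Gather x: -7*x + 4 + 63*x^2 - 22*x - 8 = 63*x^2 - 29*x - 4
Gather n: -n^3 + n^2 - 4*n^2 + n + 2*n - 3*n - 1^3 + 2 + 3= -n^3 - 3*n^2 + 4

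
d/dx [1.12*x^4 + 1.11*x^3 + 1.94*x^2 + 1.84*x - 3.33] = 4.48*x^3 + 3.33*x^2 + 3.88*x + 1.84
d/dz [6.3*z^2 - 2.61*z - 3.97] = 12.6*z - 2.61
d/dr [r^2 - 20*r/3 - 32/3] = 2*r - 20/3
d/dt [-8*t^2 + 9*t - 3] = 9 - 16*t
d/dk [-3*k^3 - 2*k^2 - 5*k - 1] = -9*k^2 - 4*k - 5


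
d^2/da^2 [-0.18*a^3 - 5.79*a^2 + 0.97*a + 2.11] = -1.08*a - 11.58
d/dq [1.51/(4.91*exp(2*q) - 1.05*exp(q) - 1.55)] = (1.5855 - 14.8282*exp(q))*exp(q)/(-4.91*exp(2*q) + 1.05*exp(q) + 1.55)^2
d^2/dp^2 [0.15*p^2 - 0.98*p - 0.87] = 0.300000000000000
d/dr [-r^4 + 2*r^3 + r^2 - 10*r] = -4*r^3 + 6*r^2 + 2*r - 10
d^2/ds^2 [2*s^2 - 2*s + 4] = 4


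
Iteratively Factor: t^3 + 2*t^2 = (t + 2)*(t^2) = t*(t + 2)*(t)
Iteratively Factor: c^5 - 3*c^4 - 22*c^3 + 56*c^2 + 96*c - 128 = (c + 2)*(c^4 - 5*c^3 - 12*c^2 + 80*c - 64) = (c - 4)*(c + 2)*(c^3 - c^2 - 16*c + 16) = (c - 4)*(c + 2)*(c + 4)*(c^2 - 5*c + 4) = (c - 4)^2*(c + 2)*(c + 4)*(c - 1)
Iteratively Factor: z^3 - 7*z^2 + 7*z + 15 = (z + 1)*(z^2 - 8*z + 15) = (z - 3)*(z + 1)*(z - 5)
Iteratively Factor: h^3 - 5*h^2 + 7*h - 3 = (h - 1)*(h^2 - 4*h + 3) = (h - 3)*(h - 1)*(h - 1)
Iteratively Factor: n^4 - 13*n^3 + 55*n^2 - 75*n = (n - 5)*(n^3 - 8*n^2 + 15*n) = (n - 5)*(n - 3)*(n^2 - 5*n) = n*(n - 5)*(n - 3)*(n - 5)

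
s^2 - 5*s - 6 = (s - 6)*(s + 1)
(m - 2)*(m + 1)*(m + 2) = m^3 + m^2 - 4*m - 4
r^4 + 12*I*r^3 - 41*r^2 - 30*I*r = r*(r + I)*(r + 5*I)*(r + 6*I)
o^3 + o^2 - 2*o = o*(o - 1)*(o + 2)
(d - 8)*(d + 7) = d^2 - d - 56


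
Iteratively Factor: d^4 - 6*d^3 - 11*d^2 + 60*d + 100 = (d - 5)*(d^3 - d^2 - 16*d - 20) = (d - 5)^2*(d^2 + 4*d + 4) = (d - 5)^2*(d + 2)*(d + 2)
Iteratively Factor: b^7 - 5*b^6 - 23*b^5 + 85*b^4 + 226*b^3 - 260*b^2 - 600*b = (b)*(b^6 - 5*b^5 - 23*b^4 + 85*b^3 + 226*b^2 - 260*b - 600) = b*(b - 5)*(b^5 - 23*b^3 - 30*b^2 + 76*b + 120) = b*(b - 5)*(b + 2)*(b^4 - 2*b^3 - 19*b^2 + 8*b + 60) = b*(b - 5)*(b + 2)^2*(b^3 - 4*b^2 - 11*b + 30) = b*(b - 5)*(b - 2)*(b + 2)^2*(b^2 - 2*b - 15) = b*(b - 5)^2*(b - 2)*(b + 2)^2*(b + 3)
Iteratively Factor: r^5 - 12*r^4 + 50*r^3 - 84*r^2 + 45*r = (r - 5)*(r^4 - 7*r^3 + 15*r^2 - 9*r) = (r - 5)*(r - 3)*(r^3 - 4*r^2 + 3*r) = (r - 5)*(r - 3)*(r - 1)*(r^2 - 3*r) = r*(r - 5)*(r - 3)*(r - 1)*(r - 3)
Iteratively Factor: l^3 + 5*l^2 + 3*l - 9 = (l + 3)*(l^2 + 2*l - 3) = (l - 1)*(l + 3)*(l + 3)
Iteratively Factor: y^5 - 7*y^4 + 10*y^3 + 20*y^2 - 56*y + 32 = (y - 4)*(y^4 - 3*y^3 - 2*y^2 + 12*y - 8) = (y - 4)*(y - 2)*(y^3 - y^2 - 4*y + 4) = (y - 4)*(y - 2)*(y - 1)*(y^2 - 4) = (y - 4)*(y - 2)*(y - 1)*(y + 2)*(y - 2)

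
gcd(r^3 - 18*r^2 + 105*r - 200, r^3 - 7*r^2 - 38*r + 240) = r^2 - 13*r + 40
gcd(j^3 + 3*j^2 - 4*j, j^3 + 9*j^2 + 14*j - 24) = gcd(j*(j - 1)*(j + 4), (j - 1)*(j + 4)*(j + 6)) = j^2 + 3*j - 4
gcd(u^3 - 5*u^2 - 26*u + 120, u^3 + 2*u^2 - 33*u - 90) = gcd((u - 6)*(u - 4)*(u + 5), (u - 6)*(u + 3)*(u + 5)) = u^2 - u - 30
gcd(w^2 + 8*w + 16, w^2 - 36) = 1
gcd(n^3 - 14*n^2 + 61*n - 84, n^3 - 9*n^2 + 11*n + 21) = n^2 - 10*n + 21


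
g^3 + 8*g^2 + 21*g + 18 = (g + 2)*(g + 3)^2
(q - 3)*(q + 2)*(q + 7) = q^3 + 6*q^2 - 13*q - 42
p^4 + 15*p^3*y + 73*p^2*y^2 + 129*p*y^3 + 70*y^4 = (p + y)*(p + 2*y)*(p + 5*y)*(p + 7*y)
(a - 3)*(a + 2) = a^2 - a - 6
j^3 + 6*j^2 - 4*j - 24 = (j - 2)*(j + 2)*(j + 6)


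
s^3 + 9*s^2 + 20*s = s*(s + 4)*(s + 5)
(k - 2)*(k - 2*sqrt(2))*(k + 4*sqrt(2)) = k^3 - 2*k^2 + 2*sqrt(2)*k^2 - 16*k - 4*sqrt(2)*k + 32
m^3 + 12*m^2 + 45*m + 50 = (m + 2)*(m + 5)^2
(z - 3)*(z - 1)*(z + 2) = z^3 - 2*z^2 - 5*z + 6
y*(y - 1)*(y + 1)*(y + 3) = y^4 + 3*y^3 - y^2 - 3*y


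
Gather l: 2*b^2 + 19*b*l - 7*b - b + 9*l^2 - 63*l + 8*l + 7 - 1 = 2*b^2 - 8*b + 9*l^2 + l*(19*b - 55) + 6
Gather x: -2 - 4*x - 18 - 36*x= -40*x - 20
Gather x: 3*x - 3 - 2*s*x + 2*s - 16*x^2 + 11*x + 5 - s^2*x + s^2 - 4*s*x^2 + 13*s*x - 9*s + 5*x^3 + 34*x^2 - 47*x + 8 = s^2 - 7*s + 5*x^3 + x^2*(18 - 4*s) + x*(-s^2 + 11*s - 33) + 10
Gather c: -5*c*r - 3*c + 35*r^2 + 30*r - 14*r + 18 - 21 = c*(-5*r - 3) + 35*r^2 + 16*r - 3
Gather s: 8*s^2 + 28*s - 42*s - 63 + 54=8*s^2 - 14*s - 9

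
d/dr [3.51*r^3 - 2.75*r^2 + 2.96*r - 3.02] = 10.53*r^2 - 5.5*r + 2.96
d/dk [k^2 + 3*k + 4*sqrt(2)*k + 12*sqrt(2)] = 2*k + 3 + 4*sqrt(2)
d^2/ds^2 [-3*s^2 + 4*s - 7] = -6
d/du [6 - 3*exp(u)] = -3*exp(u)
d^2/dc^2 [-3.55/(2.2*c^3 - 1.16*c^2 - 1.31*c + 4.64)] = ((46.86*c - 8.236)*(2.2*c^3 - 1.16*c^2 - 1.31*c + 4.64) - 3.55*(-13.2*c^2 + 4.64*c + 2.62)*(-6.6*c^2 + 2.32*c + 1.31))/(2.2*c^3 - 1.16*c^2 - 1.31*c + 4.64)^3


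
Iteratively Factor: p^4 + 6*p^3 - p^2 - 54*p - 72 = (p + 3)*(p^3 + 3*p^2 - 10*p - 24) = (p + 3)*(p + 4)*(p^2 - p - 6) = (p - 3)*(p + 3)*(p + 4)*(p + 2)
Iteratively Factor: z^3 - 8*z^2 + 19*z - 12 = (z - 4)*(z^2 - 4*z + 3) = (z - 4)*(z - 1)*(z - 3)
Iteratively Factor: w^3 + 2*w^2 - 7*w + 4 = (w - 1)*(w^2 + 3*w - 4) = (w - 1)*(w + 4)*(w - 1)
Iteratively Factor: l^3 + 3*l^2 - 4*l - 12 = (l + 2)*(l^2 + l - 6) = (l - 2)*(l + 2)*(l + 3)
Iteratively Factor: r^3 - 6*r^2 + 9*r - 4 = (r - 1)*(r^2 - 5*r + 4) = (r - 4)*(r - 1)*(r - 1)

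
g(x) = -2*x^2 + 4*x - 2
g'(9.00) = -32.00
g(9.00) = -128.00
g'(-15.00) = 64.00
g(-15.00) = -512.00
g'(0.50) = 2.00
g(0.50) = -0.50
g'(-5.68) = 26.72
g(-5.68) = -89.24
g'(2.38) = -5.52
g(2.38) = -3.81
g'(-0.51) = 6.04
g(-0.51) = -4.56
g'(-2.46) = 13.84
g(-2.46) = -23.94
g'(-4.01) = 20.04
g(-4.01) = -50.20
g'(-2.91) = 15.64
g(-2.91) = -30.58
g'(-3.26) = 17.04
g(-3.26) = -36.30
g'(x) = 4 - 4*x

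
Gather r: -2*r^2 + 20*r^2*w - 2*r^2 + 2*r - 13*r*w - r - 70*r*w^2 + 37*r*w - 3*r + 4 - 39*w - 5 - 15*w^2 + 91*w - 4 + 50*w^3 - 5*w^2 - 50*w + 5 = r^2*(20*w - 4) + r*(-70*w^2 + 24*w - 2) + 50*w^3 - 20*w^2 + 2*w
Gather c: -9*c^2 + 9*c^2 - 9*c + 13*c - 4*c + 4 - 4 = 0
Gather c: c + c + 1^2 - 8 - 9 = 2*c - 16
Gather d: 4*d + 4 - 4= 4*d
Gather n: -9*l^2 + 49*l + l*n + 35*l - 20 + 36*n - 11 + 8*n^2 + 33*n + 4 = -9*l^2 + 84*l + 8*n^2 + n*(l + 69) - 27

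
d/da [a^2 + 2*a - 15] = 2*a + 2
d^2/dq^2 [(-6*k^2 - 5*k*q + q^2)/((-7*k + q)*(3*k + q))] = 2*k*(639*k^3 - 243*k^2*q + 45*k*q^2 - q^3)/(-9261*k^6 - 5292*k^5*q + 315*k^4*q^2 + 440*k^3*q^3 - 15*k^2*q^4 - 12*k*q^5 + q^6)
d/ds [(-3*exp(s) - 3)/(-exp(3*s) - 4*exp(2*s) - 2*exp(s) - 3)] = 3*(-(exp(s) + 1)*(3*exp(2*s) + 8*exp(s) + 2) + exp(3*s) + 4*exp(2*s) + 2*exp(s) + 3)*exp(s)/(exp(3*s) + 4*exp(2*s) + 2*exp(s) + 3)^2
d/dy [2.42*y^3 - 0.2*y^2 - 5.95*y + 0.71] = 7.26*y^2 - 0.4*y - 5.95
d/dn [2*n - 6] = 2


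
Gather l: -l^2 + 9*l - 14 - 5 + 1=-l^2 + 9*l - 18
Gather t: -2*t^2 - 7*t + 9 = -2*t^2 - 7*t + 9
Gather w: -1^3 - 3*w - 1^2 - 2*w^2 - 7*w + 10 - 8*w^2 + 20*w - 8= -10*w^2 + 10*w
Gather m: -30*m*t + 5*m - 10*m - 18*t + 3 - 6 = m*(-30*t - 5) - 18*t - 3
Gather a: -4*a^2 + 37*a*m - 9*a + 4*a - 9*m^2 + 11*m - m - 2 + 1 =-4*a^2 + a*(37*m - 5) - 9*m^2 + 10*m - 1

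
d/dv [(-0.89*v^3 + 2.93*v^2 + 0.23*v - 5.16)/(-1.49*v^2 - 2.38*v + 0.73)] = (1.3261*v^4 + 4.2364*v^3 - 8.5798*v^2 - 11.099*v - 12.1129)/(2.2201*v^4 + 7.0924*v^3 + 3.489*v^2 - 3.4748*v + 0.5329)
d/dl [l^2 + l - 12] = 2*l + 1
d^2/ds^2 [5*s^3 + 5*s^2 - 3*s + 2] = 30*s + 10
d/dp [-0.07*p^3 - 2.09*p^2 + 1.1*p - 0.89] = -0.21*p^2 - 4.18*p + 1.1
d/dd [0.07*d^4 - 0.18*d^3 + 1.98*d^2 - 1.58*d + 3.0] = 0.28*d^3 - 0.54*d^2 + 3.96*d - 1.58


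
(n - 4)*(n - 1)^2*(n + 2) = n^4 - 4*n^3 - 3*n^2 + 14*n - 8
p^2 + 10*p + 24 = (p + 4)*(p + 6)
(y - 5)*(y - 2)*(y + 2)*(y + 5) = y^4 - 29*y^2 + 100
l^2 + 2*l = l*(l + 2)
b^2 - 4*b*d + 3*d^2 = (b - 3*d)*(b - d)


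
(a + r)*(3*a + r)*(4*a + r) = 12*a^3 + 19*a^2*r + 8*a*r^2 + r^3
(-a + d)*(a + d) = -a^2 + d^2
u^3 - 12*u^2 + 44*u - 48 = (u - 6)*(u - 4)*(u - 2)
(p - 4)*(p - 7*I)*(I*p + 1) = I*p^3 + 8*p^2 - 4*I*p^2 - 32*p - 7*I*p + 28*I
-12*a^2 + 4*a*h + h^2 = (-2*a + h)*(6*a + h)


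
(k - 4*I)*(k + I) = k^2 - 3*I*k + 4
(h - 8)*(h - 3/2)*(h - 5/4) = h^3 - 43*h^2/4 + 191*h/8 - 15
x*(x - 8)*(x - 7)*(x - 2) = x^4 - 17*x^3 + 86*x^2 - 112*x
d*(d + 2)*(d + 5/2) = d^3 + 9*d^2/2 + 5*d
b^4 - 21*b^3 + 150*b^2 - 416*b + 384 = (b - 8)^2*(b - 3)*(b - 2)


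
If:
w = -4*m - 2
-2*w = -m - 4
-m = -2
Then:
No Solution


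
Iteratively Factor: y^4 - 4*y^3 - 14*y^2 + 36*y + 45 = (y - 3)*(y^3 - y^2 - 17*y - 15) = (y - 3)*(y + 1)*(y^2 - 2*y - 15) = (y - 5)*(y - 3)*(y + 1)*(y + 3)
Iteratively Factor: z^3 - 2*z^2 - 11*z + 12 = (z - 4)*(z^2 + 2*z - 3) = (z - 4)*(z - 1)*(z + 3)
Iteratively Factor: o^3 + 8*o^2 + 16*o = (o + 4)*(o^2 + 4*o) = o*(o + 4)*(o + 4)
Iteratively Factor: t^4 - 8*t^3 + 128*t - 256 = (t - 4)*(t^3 - 4*t^2 - 16*t + 64) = (t - 4)^2*(t^2 - 16) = (t - 4)^2*(t + 4)*(t - 4)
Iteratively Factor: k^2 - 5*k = (k - 5)*(k)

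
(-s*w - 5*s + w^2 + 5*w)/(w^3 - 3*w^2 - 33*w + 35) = (-s + w)/(w^2 - 8*w + 7)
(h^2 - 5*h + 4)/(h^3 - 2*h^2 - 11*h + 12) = 1/(h + 3)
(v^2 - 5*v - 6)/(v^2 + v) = (v - 6)/v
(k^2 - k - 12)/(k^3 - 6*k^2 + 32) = (k + 3)/(k^2 - 2*k - 8)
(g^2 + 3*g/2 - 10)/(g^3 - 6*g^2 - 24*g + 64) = (g - 5/2)/(g^2 - 10*g + 16)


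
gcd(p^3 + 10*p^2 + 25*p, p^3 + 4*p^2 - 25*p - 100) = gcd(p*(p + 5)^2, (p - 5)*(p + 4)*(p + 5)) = p + 5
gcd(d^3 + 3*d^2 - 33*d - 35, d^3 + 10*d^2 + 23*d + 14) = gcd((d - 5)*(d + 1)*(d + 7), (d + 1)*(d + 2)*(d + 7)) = d^2 + 8*d + 7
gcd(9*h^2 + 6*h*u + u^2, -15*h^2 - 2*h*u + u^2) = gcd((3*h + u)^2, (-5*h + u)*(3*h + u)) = 3*h + u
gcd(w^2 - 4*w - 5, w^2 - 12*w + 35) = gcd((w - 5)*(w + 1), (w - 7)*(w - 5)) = w - 5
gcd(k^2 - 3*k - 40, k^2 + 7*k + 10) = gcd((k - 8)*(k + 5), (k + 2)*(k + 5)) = k + 5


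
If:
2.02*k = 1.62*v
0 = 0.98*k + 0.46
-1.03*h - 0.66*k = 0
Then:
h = 0.30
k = -0.47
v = -0.59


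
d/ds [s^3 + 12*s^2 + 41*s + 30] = 3*s^2 + 24*s + 41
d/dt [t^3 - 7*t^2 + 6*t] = 3*t^2 - 14*t + 6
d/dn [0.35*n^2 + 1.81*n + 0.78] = 0.7*n + 1.81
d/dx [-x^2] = -2*x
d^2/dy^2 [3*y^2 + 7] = 6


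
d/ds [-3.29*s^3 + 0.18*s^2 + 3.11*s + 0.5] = -9.87*s^2 + 0.36*s + 3.11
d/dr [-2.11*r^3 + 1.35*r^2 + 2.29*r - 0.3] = -6.33*r^2 + 2.7*r + 2.29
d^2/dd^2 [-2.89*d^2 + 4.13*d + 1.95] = -5.78000000000000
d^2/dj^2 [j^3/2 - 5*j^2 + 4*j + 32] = 3*j - 10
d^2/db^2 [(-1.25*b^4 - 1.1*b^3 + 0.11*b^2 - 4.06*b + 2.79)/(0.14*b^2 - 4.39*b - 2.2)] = (-0.049*b^6 + 4.6095*b^5 - 142.23075*b^4 - 236.26016*b^3 - 135.811416*b^2 - 49.735284*b + 188.744718)/(0.002744*b^6 - 0.258132*b^5 + 7.964922*b^4 - 76.491799*b^3 - 125.16306*b^2 - 63.7428*b - 10.648)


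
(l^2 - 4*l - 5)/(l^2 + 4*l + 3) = (l - 5)/(l + 3)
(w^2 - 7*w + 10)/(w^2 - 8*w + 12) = (w - 5)/(w - 6)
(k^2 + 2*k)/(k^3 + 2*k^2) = 1/k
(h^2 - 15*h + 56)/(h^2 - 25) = (h^2 - 15*h + 56)/(h^2 - 25)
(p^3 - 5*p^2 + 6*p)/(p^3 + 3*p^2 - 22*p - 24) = p*(p^2 - 5*p + 6)/(p^3 + 3*p^2 - 22*p - 24)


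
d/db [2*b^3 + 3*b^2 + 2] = 6*b*(b + 1)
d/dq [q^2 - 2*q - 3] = 2*q - 2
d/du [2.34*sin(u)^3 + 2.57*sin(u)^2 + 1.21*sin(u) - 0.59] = (7.02*sin(u)^2 + 5.14*sin(u) + 1.21)*cos(u)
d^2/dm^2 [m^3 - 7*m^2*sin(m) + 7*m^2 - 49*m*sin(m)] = 7*m^2*sin(m) + 49*m*sin(m) - 28*m*cos(m) + 6*m - 14*sin(m) - 98*cos(m) + 14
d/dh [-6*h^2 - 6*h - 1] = -12*h - 6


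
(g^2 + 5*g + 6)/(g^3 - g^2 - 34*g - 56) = (g + 3)/(g^2 - 3*g - 28)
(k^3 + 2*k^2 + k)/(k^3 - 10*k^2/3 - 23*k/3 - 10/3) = 3*k*(k + 1)/(3*k^2 - 13*k - 10)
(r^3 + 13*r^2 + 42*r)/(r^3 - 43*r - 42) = r*(r + 7)/(r^2 - 6*r - 7)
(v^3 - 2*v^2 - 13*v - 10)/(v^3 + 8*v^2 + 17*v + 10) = (v - 5)/(v + 5)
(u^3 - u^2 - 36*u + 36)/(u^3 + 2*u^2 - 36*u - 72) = (u - 1)/(u + 2)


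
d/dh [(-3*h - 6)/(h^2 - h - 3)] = 3*(-h^2 + h + (h + 2)*(2*h - 1) + 3)/(-h^2 + h + 3)^2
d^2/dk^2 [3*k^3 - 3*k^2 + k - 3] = 18*k - 6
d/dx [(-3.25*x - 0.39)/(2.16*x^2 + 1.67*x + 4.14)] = (7.02*x^2 + 1.6848*x - 12.8037)/(4.6656*x^4 + 7.2144*x^3 + 20.6737*x^2 + 13.8276*x + 17.1396)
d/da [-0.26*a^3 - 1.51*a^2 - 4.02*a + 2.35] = -0.78*a^2 - 3.02*a - 4.02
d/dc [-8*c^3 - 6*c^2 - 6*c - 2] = -24*c^2 - 12*c - 6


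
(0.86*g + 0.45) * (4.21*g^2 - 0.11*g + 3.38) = 3.6206*g^3 + 1.7999*g^2 + 2.8573*g + 1.521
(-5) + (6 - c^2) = 1 - c^2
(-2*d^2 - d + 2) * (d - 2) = -2*d^3 + 3*d^2 + 4*d - 4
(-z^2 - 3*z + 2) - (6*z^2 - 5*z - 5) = -7*z^2 + 2*z + 7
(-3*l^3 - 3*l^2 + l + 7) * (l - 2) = -3*l^4 + 3*l^3 + 7*l^2 + 5*l - 14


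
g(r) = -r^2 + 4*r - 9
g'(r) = 4 - 2*r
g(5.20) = -15.24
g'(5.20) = -6.40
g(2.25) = -5.06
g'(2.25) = -0.50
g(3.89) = -8.57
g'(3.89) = -3.78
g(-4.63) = -48.96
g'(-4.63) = 13.26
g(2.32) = -5.10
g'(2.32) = -0.64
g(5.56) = -17.67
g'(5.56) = -7.12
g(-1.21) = -15.30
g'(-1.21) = 6.42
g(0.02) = -8.92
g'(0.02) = 3.96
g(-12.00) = -201.00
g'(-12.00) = 28.00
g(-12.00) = -201.00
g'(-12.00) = 28.00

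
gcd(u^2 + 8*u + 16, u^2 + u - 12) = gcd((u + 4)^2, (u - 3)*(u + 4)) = u + 4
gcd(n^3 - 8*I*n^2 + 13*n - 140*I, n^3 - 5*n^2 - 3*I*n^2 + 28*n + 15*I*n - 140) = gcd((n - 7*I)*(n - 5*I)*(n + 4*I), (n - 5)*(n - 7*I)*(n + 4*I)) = n^2 - 3*I*n + 28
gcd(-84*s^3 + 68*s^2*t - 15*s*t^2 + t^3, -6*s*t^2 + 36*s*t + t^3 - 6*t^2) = 6*s - t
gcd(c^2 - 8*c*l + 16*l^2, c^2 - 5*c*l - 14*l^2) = 1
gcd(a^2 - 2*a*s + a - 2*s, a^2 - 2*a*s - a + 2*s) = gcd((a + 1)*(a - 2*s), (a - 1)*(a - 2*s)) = -a + 2*s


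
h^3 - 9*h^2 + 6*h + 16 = (h - 8)*(h - 2)*(h + 1)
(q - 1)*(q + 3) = q^2 + 2*q - 3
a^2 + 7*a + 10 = (a + 2)*(a + 5)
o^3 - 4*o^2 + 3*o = o*(o - 3)*(o - 1)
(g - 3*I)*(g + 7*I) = g^2 + 4*I*g + 21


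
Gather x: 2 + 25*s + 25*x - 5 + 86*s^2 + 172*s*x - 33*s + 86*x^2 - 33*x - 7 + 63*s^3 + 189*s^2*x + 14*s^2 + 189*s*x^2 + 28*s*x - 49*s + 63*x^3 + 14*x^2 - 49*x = 63*s^3 + 100*s^2 - 57*s + 63*x^3 + x^2*(189*s + 100) + x*(189*s^2 + 200*s - 57) - 10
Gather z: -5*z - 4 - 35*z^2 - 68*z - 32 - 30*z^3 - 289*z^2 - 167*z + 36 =-30*z^3 - 324*z^2 - 240*z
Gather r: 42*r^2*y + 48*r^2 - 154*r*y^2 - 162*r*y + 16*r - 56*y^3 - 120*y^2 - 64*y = r^2*(42*y + 48) + r*(-154*y^2 - 162*y + 16) - 56*y^3 - 120*y^2 - 64*y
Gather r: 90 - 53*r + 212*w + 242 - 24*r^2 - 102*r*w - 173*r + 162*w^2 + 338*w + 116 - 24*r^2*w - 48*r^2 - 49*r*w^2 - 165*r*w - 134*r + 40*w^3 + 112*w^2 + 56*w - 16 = r^2*(-24*w - 72) + r*(-49*w^2 - 267*w - 360) + 40*w^3 + 274*w^2 + 606*w + 432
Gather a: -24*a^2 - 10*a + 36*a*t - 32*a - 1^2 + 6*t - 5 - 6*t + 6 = -24*a^2 + a*(36*t - 42)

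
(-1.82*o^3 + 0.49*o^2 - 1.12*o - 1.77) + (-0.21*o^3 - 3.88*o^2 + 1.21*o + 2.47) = -2.03*o^3 - 3.39*o^2 + 0.0899999999999999*o + 0.7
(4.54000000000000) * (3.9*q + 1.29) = 17.706*q + 5.8566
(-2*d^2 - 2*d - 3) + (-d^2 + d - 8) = -3*d^2 - d - 11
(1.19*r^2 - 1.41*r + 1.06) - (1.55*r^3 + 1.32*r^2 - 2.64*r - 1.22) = -1.55*r^3 - 0.13*r^2 + 1.23*r + 2.28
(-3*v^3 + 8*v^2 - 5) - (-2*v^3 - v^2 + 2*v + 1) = -v^3 + 9*v^2 - 2*v - 6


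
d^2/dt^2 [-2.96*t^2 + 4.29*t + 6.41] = -5.92000000000000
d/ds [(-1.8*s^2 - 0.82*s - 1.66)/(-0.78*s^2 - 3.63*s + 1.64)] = (5.8944*s^2 - 8.4936*s - 7.3706)/(0.6084*s^4 + 5.6628*s^3 + 10.6185*s^2 - 11.9064*s + 2.6896)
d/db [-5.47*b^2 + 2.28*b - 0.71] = 2.28 - 10.94*b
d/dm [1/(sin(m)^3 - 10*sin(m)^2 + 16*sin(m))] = (-3*cos(m) + 20/tan(m) - 16*cos(m)/sin(m)^2)/((sin(m) - 8)^2*(sin(m) - 2)^2)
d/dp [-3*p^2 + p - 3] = 1 - 6*p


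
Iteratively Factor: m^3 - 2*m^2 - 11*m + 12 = (m + 3)*(m^2 - 5*m + 4) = (m - 4)*(m + 3)*(m - 1)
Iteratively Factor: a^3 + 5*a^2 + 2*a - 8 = (a + 4)*(a^2 + a - 2) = (a - 1)*(a + 4)*(a + 2)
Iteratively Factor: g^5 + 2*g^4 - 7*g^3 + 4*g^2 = (g)*(g^4 + 2*g^3 - 7*g^2 + 4*g) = g^2*(g^3 + 2*g^2 - 7*g + 4) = g^2*(g - 1)*(g^2 + 3*g - 4) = g^2*(g - 1)^2*(g + 4)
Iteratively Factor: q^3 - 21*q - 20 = (q + 1)*(q^2 - q - 20) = (q + 1)*(q + 4)*(q - 5)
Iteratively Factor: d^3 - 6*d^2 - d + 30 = (d + 2)*(d^2 - 8*d + 15) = (d - 5)*(d + 2)*(d - 3)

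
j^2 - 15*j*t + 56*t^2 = (j - 8*t)*(j - 7*t)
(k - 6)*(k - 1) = k^2 - 7*k + 6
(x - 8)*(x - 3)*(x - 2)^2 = x^4 - 15*x^3 + 72*x^2 - 140*x + 96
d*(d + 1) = d^2 + d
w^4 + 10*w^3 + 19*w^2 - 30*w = w*(w - 1)*(w + 5)*(w + 6)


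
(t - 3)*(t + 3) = t^2 - 9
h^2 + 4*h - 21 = (h - 3)*(h + 7)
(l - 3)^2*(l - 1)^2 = l^4 - 8*l^3 + 22*l^2 - 24*l + 9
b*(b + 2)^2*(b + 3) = b^4 + 7*b^3 + 16*b^2 + 12*b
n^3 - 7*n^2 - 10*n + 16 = (n - 8)*(n - 1)*(n + 2)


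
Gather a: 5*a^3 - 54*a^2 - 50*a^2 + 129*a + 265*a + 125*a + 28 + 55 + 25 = 5*a^3 - 104*a^2 + 519*a + 108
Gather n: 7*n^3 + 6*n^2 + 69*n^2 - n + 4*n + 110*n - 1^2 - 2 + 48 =7*n^3 + 75*n^2 + 113*n + 45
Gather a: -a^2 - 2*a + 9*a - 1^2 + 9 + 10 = -a^2 + 7*a + 18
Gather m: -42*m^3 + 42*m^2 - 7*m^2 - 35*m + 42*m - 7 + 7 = -42*m^3 + 35*m^2 + 7*m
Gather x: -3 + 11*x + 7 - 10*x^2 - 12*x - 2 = -10*x^2 - x + 2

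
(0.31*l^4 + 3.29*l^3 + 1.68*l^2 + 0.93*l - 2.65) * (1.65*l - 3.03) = 0.5115*l^5 + 4.4892*l^4 - 7.1967*l^3 - 3.5559*l^2 - 7.1904*l + 8.0295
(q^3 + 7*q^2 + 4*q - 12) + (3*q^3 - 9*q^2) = 4*q^3 - 2*q^2 + 4*q - 12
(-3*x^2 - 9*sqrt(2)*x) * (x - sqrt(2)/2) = -3*x^3 - 15*sqrt(2)*x^2/2 + 9*x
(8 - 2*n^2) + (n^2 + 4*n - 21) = -n^2 + 4*n - 13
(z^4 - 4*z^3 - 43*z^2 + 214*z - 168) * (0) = 0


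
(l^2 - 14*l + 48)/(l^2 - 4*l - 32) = (l - 6)/(l + 4)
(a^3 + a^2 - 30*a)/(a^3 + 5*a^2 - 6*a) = (a - 5)/(a - 1)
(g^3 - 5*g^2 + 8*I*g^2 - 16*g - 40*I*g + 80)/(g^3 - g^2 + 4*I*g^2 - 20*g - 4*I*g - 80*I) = (g + 4*I)/(g + 4)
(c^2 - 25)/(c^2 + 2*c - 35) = (c + 5)/(c + 7)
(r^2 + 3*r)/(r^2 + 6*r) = (r + 3)/(r + 6)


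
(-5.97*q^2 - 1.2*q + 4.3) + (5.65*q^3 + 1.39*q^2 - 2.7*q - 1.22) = 5.65*q^3 - 4.58*q^2 - 3.9*q + 3.08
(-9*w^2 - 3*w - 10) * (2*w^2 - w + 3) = -18*w^4 + 3*w^3 - 44*w^2 + w - 30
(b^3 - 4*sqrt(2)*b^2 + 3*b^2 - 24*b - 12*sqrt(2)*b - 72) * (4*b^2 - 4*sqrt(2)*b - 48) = 4*b^5 - 20*sqrt(2)*b^4 + 12*b^4 - 112*b^3 - 60*sqrt(2)*b^3 - 336*b^2 + 288*sqrt(2)*b^2 + 1152*b + 864*sqrt(2)*b + 3456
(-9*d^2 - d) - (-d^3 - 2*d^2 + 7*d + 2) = d^3 - 7*d^2 - 8*d - 2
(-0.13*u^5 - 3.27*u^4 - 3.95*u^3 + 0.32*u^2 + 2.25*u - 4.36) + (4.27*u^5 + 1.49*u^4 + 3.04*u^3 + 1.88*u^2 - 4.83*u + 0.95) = 4.14*u^5 - 1.78*u^4 - 0.91*u^3 + 2.2*u^2 - 2.58*u - 3.41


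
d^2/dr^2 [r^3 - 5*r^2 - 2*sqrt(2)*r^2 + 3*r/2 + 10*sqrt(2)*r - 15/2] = 6*r - 10 - 4*sqrt(2)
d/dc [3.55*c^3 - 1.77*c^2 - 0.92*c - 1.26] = 10.65*c^2 - 3.54*c - 0.92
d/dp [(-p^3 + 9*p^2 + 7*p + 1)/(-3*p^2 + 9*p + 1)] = (3*p^4 - 18*p^3 + 99*p^2 + 24*p - 2)/(9*p^4 - 54*p^3 + 75*p^2 + 18*p + 1)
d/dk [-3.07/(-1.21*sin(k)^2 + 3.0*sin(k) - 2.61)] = (9.21 - 7.4294*sin(k))*cos(k)/(1.21*sin(k)^2 - 3.0*sin(k) + 2.61)^2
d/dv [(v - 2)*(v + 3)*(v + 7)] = 3*v^2 + 16*v + 1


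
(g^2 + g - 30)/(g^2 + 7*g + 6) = (g - 5)/(g + 1)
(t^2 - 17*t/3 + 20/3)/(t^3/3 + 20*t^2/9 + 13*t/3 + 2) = 3*(3*t^2 - 17*t + 20)/(3*t^3 + 20*t^2 + 39*t + 18)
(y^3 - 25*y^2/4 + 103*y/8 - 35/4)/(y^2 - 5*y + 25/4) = (4*y^2 - 15*y + 14)/(2*(2*y - 5))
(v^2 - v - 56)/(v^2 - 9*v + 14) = (v^2 - v - 56)/(v^2 - 9*v + 14)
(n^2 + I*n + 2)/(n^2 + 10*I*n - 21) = (n^2 + I*n + 2)/(n^2 + 10*I*n - 21)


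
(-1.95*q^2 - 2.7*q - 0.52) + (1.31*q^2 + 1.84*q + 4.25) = -0.64*q^2 - 0.86*q + 3.73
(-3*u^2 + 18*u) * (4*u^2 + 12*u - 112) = -12*u^4 + 36*u^3 + 552*u^2 - 2016*u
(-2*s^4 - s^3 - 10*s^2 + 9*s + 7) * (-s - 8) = 2*s^5 + 17*s^4 + 18*s^3 + 71*s^2 - 79*s - 56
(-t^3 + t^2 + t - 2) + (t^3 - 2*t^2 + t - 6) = -t^2 + 2*t - 8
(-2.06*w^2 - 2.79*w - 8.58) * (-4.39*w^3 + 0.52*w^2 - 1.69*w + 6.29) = 9.0434*w^5 + 11.1769*w^4 + 39.6968*w^3 - 12.7039*w^2 - 3.0489*w - 53.9682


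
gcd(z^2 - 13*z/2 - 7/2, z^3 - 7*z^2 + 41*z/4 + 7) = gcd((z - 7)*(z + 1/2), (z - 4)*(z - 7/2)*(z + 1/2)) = z + 1/2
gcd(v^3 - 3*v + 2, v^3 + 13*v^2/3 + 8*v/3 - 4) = v + 2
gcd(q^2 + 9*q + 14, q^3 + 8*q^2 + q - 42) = q + 7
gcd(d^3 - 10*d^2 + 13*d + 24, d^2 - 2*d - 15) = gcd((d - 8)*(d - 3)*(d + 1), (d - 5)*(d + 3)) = 1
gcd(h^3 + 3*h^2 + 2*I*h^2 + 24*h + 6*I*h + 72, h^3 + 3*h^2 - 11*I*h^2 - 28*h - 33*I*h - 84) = h^2 + h*(3 - 4*I) - 12*I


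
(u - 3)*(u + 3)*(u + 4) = u^3 + 4*u^2 - 9*u - 36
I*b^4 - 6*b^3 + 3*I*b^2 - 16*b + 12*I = (b - I)*(b + 2*I)*(b + 6*I)*(I*b + 1)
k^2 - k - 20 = (k - 5)*(k + 4)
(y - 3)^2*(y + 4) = y^3 - 2*y^2 - 15*y + 36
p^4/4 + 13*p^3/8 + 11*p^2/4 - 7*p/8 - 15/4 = (p/4 + 1/2)*(p - 1)*(p + 5/2)*(p + 3)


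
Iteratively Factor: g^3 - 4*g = (g + 2)*(g^2 - 2*g) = g*(g + 2)*(g - 2)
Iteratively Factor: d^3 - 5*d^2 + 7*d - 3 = (d - 1)*(d^2 - 4*d + 3) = (d - 1)^2*(d - 3)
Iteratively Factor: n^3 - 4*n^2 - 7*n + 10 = (n - 5)*(n^2 + n - 2) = (n - 5)*(n - 1)*(n + 2)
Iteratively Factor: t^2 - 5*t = (t - 5)*(t)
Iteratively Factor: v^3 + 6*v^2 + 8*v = (v + 2)*(v^2 + 4*v) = (v + 2)*(v + 4)*(v)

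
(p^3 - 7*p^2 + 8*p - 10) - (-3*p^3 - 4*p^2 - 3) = 4*p^3 - 3*p^2 + 8*p - 7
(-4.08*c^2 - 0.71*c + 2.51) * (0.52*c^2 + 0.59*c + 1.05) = -2.1216*c^4 - 2.7764*c^3 - 3.3977*c^2 + 0.7354*c + 2.6355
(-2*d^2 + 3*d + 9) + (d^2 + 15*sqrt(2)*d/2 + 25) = -d^2 + 3*d + 15*sqrt(2)*d/2 + 34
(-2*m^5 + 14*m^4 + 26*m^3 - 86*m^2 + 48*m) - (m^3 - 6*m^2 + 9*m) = -2*m^5 + 14*m^4 + 25*m^3 - 80*m^2 + 39*m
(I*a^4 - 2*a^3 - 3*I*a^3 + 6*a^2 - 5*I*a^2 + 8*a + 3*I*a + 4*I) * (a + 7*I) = I*a^5 - 9*a^4 - 3*I*a^4 + 27*a^3 - 19*I*a^3 + 43*a^2 + 45*I*a^2 - 21*a + 60*I*a - 28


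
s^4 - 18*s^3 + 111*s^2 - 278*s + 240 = (s - 8)*(s - 5)*(s - 3)*(s - 2)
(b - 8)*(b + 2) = b^2 - 6*b - 16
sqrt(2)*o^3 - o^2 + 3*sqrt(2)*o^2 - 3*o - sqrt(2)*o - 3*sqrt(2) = (o + 3)*(o - sqrt(2))*(sqrt(2)*o + 1)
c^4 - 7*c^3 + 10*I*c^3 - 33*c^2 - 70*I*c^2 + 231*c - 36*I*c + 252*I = (c - 7)*(c + 3*I)^2*(c + 4*I)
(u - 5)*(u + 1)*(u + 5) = u^3 + u^2 - 25*u - 25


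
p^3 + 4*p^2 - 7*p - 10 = (p - 2)*(p + 1)*(p + 5)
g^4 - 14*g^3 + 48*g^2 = g^2*(g - 8)*(g - 6)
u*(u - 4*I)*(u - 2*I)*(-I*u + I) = -I*u^4 - 6*u^3 + I*u^3 + 6*u^2 + 8*I*u^2 - 8*I*u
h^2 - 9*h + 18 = (h - 6)*(h - 3)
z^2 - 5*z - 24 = (z - 8)*(z + 3)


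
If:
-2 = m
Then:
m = -2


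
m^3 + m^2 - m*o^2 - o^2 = (m + 1)*(m - o)*(m + o)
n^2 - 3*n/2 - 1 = (n - 2)*(n + 1/2)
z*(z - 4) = z^2 - 4*z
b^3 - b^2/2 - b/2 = b*(b - 1)*(b + 1/2)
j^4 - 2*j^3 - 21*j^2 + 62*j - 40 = (j - 4)*(j - 2)*(j - 1)*(j + 5)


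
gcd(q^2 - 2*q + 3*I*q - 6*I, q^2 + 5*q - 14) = q - 2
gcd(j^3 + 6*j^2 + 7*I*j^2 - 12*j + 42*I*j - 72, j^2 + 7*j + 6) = j + 6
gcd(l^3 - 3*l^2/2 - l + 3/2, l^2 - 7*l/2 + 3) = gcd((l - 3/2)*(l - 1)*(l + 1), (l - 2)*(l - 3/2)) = l - 3/2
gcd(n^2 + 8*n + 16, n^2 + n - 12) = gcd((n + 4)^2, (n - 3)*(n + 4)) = n + 4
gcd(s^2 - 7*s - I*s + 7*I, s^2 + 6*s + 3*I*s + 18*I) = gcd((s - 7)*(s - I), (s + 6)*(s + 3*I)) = 1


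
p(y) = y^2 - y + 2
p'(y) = 2*y - 1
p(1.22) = 2.27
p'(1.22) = 1.44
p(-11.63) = 148.89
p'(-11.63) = -24.26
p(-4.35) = 25.27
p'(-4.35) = -9.70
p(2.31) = 5.03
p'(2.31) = 3.62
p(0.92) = 1.93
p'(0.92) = 0.84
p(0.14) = 1.88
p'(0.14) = -0.72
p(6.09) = 33.00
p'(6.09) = 11.18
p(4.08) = 14.57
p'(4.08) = 7.16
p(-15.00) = 242.00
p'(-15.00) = -31.00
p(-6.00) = 44.00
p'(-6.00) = -13.00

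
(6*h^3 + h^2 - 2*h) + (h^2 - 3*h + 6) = 6*h^3 + 2*h^2 - 5*h + 6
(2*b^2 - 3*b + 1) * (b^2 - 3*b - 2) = 2*b^4 - 9*b^3 + 6*b^2 + 3*b - 2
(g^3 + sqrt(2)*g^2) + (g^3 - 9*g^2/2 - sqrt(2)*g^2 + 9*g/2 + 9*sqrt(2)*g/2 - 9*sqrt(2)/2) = 2*g^3 - 9*g^2/2 + 9*g/2 + 9*sqrt(2)*g/2 - 9*sqrt(2)/2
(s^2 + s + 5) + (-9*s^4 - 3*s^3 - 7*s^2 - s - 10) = -9*s^4 - 3*s^3 - 6*s^2 - 5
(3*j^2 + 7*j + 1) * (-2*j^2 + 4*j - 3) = -6*j^4 - 2*j^3 + 17*j^2 - 17*j - 3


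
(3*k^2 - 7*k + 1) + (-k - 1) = 3*k^2 - 8*k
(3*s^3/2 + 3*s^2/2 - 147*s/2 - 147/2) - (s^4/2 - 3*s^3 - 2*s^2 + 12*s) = -s^4/2 + 9*s^3/2 + 7*s^2/2 - 171*s/2 - 147/2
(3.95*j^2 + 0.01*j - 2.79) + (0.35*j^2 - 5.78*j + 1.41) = 4.3*j^2 - 5.77*j - 1.38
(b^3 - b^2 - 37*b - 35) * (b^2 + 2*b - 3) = b^5 + b^4 - 42*b^3 - 106*b^2 + 41*b + 105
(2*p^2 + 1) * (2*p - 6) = 4*p^3 - 12*p^2 + 2*p - 6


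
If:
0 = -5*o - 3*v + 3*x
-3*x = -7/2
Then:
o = 7/10 - 3*v/5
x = 7/6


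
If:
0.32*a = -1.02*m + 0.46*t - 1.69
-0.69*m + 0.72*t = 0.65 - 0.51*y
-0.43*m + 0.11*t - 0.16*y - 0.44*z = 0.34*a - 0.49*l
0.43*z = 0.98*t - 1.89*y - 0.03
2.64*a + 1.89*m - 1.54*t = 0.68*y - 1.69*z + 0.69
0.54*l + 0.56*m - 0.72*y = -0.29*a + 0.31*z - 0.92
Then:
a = -2.13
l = 1.95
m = -0.62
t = 0.81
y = -0.71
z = 4.89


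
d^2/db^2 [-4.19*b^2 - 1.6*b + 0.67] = -8.38000000000000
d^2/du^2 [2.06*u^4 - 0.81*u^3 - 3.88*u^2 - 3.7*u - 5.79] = 24.72*u^2 - 4.86*u - 7.76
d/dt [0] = 0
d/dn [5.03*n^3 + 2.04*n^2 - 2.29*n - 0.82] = 15.09*n^2 + 4.08*n - 2.29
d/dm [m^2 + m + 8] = 2*m + 1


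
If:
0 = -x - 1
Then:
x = -1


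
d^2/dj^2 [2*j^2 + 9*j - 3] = 4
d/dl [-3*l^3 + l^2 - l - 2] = -9*l^2 + 2*l - 1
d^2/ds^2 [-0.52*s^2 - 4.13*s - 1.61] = -1.04000000000000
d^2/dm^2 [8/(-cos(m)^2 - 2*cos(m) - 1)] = 16*(-cos(m) + cos(2*m) - 2)/(cos(m) + 1)^4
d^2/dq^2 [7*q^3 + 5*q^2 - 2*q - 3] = 42*q + 10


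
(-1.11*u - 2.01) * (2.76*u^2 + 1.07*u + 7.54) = -3.0636*u^3 - 6.7353*u^2 - 10.5201*u - 15.1554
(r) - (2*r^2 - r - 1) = -2*r^2 + 2*r + 1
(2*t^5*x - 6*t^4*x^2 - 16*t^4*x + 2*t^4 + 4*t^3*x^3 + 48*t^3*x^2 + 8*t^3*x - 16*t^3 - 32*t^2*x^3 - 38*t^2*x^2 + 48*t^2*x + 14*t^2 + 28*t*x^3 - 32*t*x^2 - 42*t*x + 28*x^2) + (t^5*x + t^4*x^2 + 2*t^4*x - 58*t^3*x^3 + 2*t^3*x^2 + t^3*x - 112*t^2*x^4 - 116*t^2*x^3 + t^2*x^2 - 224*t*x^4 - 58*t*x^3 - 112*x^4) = 3*t^5*x - 5*t^4*x^2 - 14*t^4*x + 2*t^4 - 54*t^3*x^3 + 50*t^3*x^2 + 9*t^3*x - 16*t^3 - 112*t^2*x^4 - 148*t^2*x^3 - 37*t^2*x^2 + 48*t^2*x + 14*t^2 - 224*t*x^4 - 30*t*x^3 - 32*t*x^2 - 42*t*x - 112*x^4 + 28*x^2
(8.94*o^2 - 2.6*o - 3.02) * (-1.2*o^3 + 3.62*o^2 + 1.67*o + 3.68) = -10.728*o^5 + 35.4828*o^4 + 9.1418*o^3 + 17.6248*o^2 - 14.6114*o - 11.1136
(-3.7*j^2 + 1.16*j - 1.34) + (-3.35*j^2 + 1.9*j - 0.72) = -7.05*j^2 + 3.06*j - 2.06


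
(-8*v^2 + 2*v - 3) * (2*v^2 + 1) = -16*v^4 + 4*v^3 - 14*v^2 + 2*v - 3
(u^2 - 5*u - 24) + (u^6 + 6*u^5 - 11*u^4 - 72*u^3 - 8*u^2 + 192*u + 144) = u^6 + 6*u^5 - 11*u^4 - 72*u^3 - 7*u^2 + 187*u + 120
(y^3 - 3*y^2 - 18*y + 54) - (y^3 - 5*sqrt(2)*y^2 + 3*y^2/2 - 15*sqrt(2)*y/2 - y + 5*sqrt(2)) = -9*y^2/2 + 5*sqrt(2)*y^2 - 17*y + 15*sqrt(2)*y/2 - 5*sqrt(2) + 54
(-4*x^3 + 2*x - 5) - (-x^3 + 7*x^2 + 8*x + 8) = -3*x^3 - 7*x^2 - 6*x - 13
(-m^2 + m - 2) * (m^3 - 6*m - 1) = -m^5 + m^4 + 4*m^3 - 5*m^2 + 11*m + 2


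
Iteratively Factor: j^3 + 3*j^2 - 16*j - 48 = (j + 3)*(j^2 - 16) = (j - 4)*(j + 3)*(j + 4)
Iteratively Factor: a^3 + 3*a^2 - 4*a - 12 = (a + 2)*(a^2 + a - 6) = (a + 2)*(a + 3)*(a - 2)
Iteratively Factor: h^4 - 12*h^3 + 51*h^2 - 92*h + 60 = (h - 2)*(h^3 - 10*h^2 + 31*h - 30) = (h - 5)*(h - 2)*(h^2 - 5*h + 6) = (h - 5)*(h - 3)*(h - 2)*(h - 2)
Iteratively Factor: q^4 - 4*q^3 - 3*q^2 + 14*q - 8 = (q - 1)*(q^3 - 3*q^2 - 6*q + 8) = (q - 1)^2*(q^2 - 2*q - 8) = (q - 1)^2*(q + 2)*(q - 4)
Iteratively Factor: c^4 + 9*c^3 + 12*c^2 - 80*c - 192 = (c + 4)*(c^3 + 5*c^2 - 8*c - 48) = (c + 4)^2*(c^2 + c - 12) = (c + 4)^3*(c - 3)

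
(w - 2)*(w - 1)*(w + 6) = w^3 + 3*w^2 - 16*w + 12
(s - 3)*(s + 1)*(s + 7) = s^3 + 5*s^2 - 17*s - 21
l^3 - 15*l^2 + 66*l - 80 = (l - 8)*(l - 5)*(l - 2)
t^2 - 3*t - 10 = (t - 5)*(t + 2)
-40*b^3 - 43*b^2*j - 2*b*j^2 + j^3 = (-8*b + j)*(b + j)*(5*b + j)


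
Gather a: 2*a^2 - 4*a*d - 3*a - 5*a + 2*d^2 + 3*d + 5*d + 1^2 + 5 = 2*a^2 + a*(-4*d - 8) + 2*d^2 + 8*d + 6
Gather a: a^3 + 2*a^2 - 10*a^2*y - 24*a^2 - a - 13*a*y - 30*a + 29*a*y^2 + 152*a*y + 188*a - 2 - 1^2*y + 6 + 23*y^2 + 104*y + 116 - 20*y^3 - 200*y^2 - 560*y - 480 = a^3 + a^2*(-10*y - 22) + a*(29*y^2 + 139*y + 157) - 20*y^3 - 177*y^2 - 457*y - 360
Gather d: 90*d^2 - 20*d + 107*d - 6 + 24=90*d^2 + 87*d + 18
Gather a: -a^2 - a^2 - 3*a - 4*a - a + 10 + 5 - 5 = -2*a^2 - 8*a + 10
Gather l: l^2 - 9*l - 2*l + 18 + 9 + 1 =l^2 - 11*l + 28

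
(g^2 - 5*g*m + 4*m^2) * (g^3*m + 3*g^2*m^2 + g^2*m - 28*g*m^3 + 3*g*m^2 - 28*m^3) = g^5*m - 2*g^4*m^2 + g^4*m - 39*g^3*m^3 - 2*g^3*m^2 + 152*g^2*m^4 - 39*g^2*m^3 - 112*g*m^5 + 152*g*m^4 - 112*m^5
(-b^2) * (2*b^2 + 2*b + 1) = -2*b^4 - 2*b^3 - b^2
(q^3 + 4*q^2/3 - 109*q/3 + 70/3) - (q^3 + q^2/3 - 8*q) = q^2 - 85*q/3 + 70/3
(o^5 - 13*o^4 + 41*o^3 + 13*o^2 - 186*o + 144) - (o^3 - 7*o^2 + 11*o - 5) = o^5 - 13*o^4 + 40*o^3 + 20*o^2 - 197*o + 149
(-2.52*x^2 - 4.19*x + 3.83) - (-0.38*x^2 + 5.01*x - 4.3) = -2.14*x^2 - 9.2*x + 8.13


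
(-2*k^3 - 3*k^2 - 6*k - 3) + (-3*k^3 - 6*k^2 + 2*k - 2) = -5*k^3 - 9*k^2 - 4*k - 5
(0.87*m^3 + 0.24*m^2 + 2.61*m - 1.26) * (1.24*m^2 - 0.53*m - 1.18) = 1.0788*m^5 - 0.1635*m^4 + 2.0826*m^3 - 3.2289*m^2 - 2.412*m + 1.4868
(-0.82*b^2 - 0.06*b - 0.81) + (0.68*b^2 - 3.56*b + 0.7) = -0.14*b^2 - 3.62*b - 0.11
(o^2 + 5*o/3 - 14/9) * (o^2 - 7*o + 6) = o^4 - 16*o^3/3 - 65*o^2/9 + 188*o/9 - 28/3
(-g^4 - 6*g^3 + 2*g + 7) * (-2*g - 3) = 2*g^5 + 15*g^4 + 18*g^3 - 4*g^2 - 20*g - 21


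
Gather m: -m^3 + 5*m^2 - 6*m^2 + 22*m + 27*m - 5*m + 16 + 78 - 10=-m^3 - m^2 + 44*m + 84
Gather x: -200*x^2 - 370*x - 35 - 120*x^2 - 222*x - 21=-320*x^2 - 592*x - 56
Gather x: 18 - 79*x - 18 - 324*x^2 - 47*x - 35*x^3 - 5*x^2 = -35*x^3 - 329*x^2 - 126*x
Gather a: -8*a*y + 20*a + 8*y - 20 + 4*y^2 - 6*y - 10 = a*(20 - 8*y) + 4*y^2 + 2*y - 30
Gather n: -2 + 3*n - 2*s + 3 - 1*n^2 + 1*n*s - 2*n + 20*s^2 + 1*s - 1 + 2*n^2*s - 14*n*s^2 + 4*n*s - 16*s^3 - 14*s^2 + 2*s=n^2*(2*s - 1) + n*(-14*s^2 + 5*s + 1) - 16*s^3 + 6*s^2 + s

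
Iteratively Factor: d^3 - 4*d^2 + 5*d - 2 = (d - 2)*(d^2 - 2*d + 1) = (d - 2)*(d - 1)*(d - 1)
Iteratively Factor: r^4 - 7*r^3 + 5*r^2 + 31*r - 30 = (r + 2)*(r^3 - 9*r^2 + 23*r - 15) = (r - 5)*(r + 2)*(r^2 - 4*r + 3) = (r - 5)*(r - 1)*(r + 2)*(r - 3)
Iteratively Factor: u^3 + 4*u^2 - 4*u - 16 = (u + 2)*(u^2 + 2*u - 8) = (u - 2)*(u + 2)*(u + 4)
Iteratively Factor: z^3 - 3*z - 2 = (z - 2)*(z^2 + 2*z + 1) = (z - 2)*(z + 1)*(z + 1)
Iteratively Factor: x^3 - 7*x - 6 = (x + 2)*(x^2 - 2*x - 3) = (x + 1)*(x + 2)*(x - 3)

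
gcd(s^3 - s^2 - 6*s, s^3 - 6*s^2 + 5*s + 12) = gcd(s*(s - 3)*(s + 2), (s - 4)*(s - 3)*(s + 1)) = s - 3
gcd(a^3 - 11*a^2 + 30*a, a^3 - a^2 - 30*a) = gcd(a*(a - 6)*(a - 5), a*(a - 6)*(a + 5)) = a^2 - 6*a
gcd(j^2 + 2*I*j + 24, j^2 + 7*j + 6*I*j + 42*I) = j + 6*I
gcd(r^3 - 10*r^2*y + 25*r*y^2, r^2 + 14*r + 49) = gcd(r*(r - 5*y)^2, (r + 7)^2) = 1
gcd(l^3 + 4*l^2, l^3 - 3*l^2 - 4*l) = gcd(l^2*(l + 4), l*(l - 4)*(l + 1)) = l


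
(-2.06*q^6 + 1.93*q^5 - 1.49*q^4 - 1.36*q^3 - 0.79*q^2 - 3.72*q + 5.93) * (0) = 0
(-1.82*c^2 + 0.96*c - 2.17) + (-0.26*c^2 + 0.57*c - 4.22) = -2.08*c^2 + 1.53*c - 6.39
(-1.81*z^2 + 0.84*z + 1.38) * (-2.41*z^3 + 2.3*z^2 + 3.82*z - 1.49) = 4.3621*z^5 - 6.1874*z^4 - 8.308*z^3 + 9.0797*z^2 + 4.02*z - 2.0562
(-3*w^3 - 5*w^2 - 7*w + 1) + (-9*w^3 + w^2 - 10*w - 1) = -12*w^3 - 4*w^2 - 17*w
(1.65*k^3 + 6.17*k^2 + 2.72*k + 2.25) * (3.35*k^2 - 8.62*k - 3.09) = 5.5275*k^5 + 6.4465*k^4 - 49.1719*k^3 - 34.9742*k^2 - 27.7998*k - 6.9525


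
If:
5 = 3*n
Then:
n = 5/3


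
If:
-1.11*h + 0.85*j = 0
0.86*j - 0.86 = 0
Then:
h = 0.77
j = 1.00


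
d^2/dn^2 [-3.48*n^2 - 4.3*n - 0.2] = -6.96000000000000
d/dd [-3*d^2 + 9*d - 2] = 9 - 6*d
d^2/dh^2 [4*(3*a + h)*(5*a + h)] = 8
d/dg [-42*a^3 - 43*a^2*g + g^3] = -43*a^2 + 3*g^2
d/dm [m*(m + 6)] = 2*m + 6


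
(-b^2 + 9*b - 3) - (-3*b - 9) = -b^2 + 12*b + 6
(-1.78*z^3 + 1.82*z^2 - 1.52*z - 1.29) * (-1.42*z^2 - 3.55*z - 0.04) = 2.5276*z^5 + 3.7346*z^4 - 4.2314*z^3 + 7.155*z^2 + 4.6403*z + 0.0516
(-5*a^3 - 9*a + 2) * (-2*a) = 10*a^4 + 18*a^2 - 4*a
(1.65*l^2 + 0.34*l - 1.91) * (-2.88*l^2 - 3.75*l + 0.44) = -4.752*l^4 - 7.1667*l^3 + 4.9518*l^2 + 7.3121*l - 0.8404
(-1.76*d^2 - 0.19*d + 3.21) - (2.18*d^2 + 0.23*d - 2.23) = -3.94*d^2 - 0.42*d + 5.44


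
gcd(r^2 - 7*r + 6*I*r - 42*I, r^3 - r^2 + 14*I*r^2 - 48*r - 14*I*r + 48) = r + 6*I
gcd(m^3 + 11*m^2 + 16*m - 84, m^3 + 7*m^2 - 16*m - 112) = m + 7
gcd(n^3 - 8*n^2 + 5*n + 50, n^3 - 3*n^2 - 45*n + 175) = n^2 - 10*n + 25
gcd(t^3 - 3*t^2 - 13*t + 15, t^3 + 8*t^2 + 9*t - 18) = t^2 + 2*t - 3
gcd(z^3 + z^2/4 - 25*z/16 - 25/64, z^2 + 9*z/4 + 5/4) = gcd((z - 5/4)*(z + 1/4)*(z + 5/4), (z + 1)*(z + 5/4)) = z + 5/4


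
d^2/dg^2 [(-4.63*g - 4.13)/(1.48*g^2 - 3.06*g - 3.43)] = ((2.96*g - 3.06)*(4.63*g + 4.13)*(5.92*g - 6.12) + (41.1144*g - 16.1108)*(-1.48*g^2 + 3.06*g + 3.43))/(-1.48*g^2 + 3.06*g + 3.43)^3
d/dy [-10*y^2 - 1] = -20*y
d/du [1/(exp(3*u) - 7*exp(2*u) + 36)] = (14 - 3*exp(u))*exp(2*u)/(exp(3*u) - 7*exp(2*u) + 36)^2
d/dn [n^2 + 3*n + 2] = 2*n + 3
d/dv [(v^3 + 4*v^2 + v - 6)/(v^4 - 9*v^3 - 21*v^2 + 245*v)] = (-v^5 - 15*v^4 - 93*v^3 - 119*v^2 + 6*v - 210)/(v^2*(v^5 - 11*v^4 - 38*v^3 + 602*v^2 + 245*v - 8575))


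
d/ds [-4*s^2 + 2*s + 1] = 2 - 8*s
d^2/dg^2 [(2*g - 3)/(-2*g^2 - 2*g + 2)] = (-(2*g - 3)*(2*g + 1)^2 + (6*g - 1)*(g^2 + g - 1))/(g^2 + g - 1)^3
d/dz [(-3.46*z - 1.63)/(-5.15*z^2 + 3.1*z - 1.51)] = (-17.819*z^2 - 16.789*z + 10.2776)/(26.5225*z^4 - 31.93*z^3 + 25.163*z^2 - 9.362*z + 2.2801)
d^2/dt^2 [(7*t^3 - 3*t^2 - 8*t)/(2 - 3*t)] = 6*(-21*t^3 + 42*t^2 - 28*t + 20)/(27*t^3 - 54*t^2 + 36*t - 8)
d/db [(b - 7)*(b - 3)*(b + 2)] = 3*b^2 - 16*b + 1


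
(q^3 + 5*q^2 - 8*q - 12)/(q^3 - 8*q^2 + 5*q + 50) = (q^3 + 5*q^2 - 8*q - 12)/(q^3 - 8*q^2 + 5*q + 50)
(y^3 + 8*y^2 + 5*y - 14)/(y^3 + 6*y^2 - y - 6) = (y^2 + 9*y + 14)/(y^2 + 7*y + 6)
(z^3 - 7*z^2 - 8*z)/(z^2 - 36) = z*(z^2 - 7*z - 8)/(z^2 - 36)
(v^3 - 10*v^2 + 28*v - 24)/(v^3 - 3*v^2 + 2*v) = (v^2 - 8*v + 12)/(v*(v - 1))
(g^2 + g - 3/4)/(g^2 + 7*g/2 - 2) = (g + 3/2)/(g + 4)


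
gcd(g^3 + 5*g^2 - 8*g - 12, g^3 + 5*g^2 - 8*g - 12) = g^3 + 5*g^2 - 8*g - 12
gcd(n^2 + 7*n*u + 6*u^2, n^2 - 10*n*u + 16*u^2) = 1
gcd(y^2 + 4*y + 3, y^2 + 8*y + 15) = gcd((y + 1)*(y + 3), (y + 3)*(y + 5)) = y + 3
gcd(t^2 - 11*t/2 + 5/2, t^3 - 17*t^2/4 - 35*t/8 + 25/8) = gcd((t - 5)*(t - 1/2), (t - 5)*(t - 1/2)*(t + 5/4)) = t^2 - 11*t/2 + 5/2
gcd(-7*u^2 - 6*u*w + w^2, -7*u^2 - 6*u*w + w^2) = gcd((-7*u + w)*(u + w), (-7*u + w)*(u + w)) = 7*u^2 + 6*u*w - w^2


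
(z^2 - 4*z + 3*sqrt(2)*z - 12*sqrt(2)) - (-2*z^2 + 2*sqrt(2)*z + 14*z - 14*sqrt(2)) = 3*z^2 - 18*z + sqrt(2)*z + 2*sqrt(2)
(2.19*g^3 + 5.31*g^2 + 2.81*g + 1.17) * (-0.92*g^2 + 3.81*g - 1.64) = -2.0148*g^5 + 3.4587*g^4 + 14.0543*g^3 + 0.921300000000002*g^2 - 0.1507*g - 1.9188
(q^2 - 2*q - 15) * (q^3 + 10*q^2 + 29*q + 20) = q^5 + 8*q^4 - 6*q^3 - 188*q^2 - 475*q - 300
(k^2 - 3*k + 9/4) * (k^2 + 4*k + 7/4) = k^4 + k^3 - 8*k^2 + 15*k/4 + 63/16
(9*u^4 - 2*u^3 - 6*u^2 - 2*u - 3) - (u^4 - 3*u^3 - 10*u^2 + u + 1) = 8*u^4 + u^3 + 4*u^2 - 3*u - 4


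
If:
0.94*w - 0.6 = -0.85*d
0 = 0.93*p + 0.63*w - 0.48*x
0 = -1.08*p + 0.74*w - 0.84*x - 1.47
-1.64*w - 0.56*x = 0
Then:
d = 0.41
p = -0.58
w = 0.26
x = -0.77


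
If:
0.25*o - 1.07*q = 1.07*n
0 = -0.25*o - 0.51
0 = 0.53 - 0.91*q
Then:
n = -1.06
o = -2.04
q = 0.58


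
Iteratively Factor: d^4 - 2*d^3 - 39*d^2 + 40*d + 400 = (d + 4)*(d^3 - 6*d^2 - 15*d + 100) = (d - 5)*(d + 4)*(d^2 - d - 20) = (d - 5)^2*(d + 4)*(d + 4)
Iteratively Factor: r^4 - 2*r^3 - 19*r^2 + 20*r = (r - 5)*(r^3 + 3*r^2 - 4*r) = r*(r - 5)*(r^2 + 3*r - 4) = r*(r - 5)*(r - 1)*(r + 4)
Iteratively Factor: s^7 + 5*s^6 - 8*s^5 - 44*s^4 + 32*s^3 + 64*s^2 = (s + 4)*(s^6 + s^5 - 12*s^4 + 4*s^3 + 16*s^2) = s*(s + 4)*(s^5 + s^4 - 12*s^3 + 4*s^2 + 16*s) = s*(s + 1)*(s + 4)*(s^4 - 12*s^2 + 16*s) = s*(s - 2)*(s + 1)*(s + 4)*(s^3 + 2*s^2 - 8*s) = s*(s - 2)*(s + 1)*(s + 4)^2*(s^2 - 2*s) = s^2*(s - 2)*(s + 1)*(s + 4)^2*(s - 2)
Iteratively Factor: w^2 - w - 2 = (w + 1)*(w - 2)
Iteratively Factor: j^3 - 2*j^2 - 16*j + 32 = (j + 4)*(j^2 - 6*j + 8) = (j - 4)*(j + 4)*(j - 2)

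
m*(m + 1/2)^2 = m^3 + m^2 + m/4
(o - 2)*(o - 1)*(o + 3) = o^3 - 7*o + 6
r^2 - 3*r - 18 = (r - 6)*(r + 3)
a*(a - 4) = a^2 - 4*a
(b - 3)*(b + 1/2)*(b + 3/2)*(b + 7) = b^4 + 6*b^3 - 49*b^2/4 - 39*b - 63/4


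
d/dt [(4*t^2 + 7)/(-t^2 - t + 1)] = (-4*t^2 + 22*t + 7)/(t^4 + 2*t^3 - t^2 - 2*t + 1)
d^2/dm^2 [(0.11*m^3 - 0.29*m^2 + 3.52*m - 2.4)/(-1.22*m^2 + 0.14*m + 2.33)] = (4.44089209850063e-16*m^5 - 11.008956*m^3 + 26.163792*m^2 - 66.078306*m + 19.18377)/(1.815848*m^6 - 0.625128*m^5 - 10.33218*m^4 + 2.38504*m^3 + 19.73277*m^2 - 2.280138*m - 12.649337)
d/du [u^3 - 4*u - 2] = 3*u^2 - 4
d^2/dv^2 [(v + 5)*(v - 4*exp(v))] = -4*v*exp(v) - 28*exp(v) + 2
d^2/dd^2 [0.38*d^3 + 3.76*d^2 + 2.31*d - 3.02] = 2.28*d + 7.52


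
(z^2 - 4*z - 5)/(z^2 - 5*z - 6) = (z - 5)/(z - 6)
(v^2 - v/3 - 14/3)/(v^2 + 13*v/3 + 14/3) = (3*v - 7)/(3*v + 7)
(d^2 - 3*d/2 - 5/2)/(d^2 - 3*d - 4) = (d - 5/2)/(d - 4)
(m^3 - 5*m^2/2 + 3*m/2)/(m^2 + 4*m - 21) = m*(2*m^2 - 5*m + 3)/(2*(m^2 + 4*m - 21))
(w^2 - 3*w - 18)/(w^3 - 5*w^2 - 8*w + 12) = (w + 3)/(w^2 + w - 2)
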